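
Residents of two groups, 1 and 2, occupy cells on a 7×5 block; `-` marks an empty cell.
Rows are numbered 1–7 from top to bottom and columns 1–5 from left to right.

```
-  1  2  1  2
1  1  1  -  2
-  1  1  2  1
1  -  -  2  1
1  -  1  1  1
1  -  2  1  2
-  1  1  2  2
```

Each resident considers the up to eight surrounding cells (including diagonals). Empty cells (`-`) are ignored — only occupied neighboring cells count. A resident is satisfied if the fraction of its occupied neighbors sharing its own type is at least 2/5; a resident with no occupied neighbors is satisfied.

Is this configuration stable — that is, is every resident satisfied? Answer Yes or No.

No

(1,2)1 3/4 ✓
(1,3)2 0/4 ✗
(1,4)1 1/4 ✗
(1,5)2 1/2 ✓
(2,1)1 3/3 ✓
(2,2)1 5/6 ✓
(2,3)1 5/7 ✓
(2,5)2 2/4 ✓
(3,2)1 5/5 ✓
(3,3)1 3/5 ✓
(3,4)2 2/6 ✗
(3,5)1 1/4 ✗
(4,1)1 2/2 ✓
(4,4)2 1/7 ✗
(4,5)1 3/5 ✓
(5,1)1 2/2 ✓
(5,3)1 2/4 ✓
(5,4)1 4/7 ✓
(5,5)1 3/5 ✓
(6,1)1 2/2 ✓
(6,3)2 1/6 ✗
(6,4)1 4/8 ✓
(6,5)2 2/5 ✓
(7,2)1 2/3 ✓
(7,3)1 2/4 ✓
(7,4)2 3/5 ✓
(7,5)2 2/3 ✓
For instance (1,3) has only 0/4 same-type neighbors, below 2/5.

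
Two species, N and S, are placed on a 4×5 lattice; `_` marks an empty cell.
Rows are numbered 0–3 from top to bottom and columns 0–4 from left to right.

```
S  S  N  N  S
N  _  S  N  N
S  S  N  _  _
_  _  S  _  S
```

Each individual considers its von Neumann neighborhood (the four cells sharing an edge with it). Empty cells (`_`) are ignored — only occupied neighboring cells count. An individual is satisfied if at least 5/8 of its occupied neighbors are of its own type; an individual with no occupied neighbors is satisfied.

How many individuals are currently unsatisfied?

Row 0: (0,0)S 1/2 ✗ · (0,1)S 1/2 ✗ · (0,2)N 1/3 ✗ · (0,3)N 2/3 ✓ · (0,4)S 0/2 ✗
Row 1: (1,0)N 0/2 ✗ · (1,2)S 0/3 ✗ · (1,3)N 2/3 ✓ · (1,4)N 1/2 ✗
Row 2: (2,0)S 1/2 ✗ · (2,1)S 1/2 ✗ · (2,2)N 0/3 ✗
Row 3: (3,2)S 0/1 ✗ · (3,4)S 0/0 ✓
Unsatisfied: (0,0), (0,1), (0,2), (0,4), (1,0), (1,2), (1,4), (2,0), (2,1), (2,2), (3,2) — 11 in total.

11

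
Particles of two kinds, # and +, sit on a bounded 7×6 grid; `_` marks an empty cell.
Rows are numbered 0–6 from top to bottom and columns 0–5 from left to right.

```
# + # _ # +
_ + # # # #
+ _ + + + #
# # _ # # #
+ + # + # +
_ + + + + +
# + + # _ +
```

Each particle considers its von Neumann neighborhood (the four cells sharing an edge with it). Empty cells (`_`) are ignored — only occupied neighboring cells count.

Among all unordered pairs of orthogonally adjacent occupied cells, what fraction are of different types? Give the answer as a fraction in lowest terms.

Scan each occupied cell's neighbors to the right and below so each pair is counted once.
From row 0: 4 unlike of 7 pairs (running 4/7).
From row 1: 4 unlike of 8 pairs (running 8/15).
From row 2: 4 unlike of 7 pairs (running 12/22).
From row 3: 4 unlike of 8 pairs (running 16/30).
From row 4: 6 unlike of 10 pairs (running 22/40).
From row 5: 1 unlike of 8 pairs (running 23/48).
From row 6: 2 unlike of 3 pairs (running 25/51).
Total adjacent occupied pairs: 51; unlike-type pairs: 25.
25/51 is already in lowest terms.

25/51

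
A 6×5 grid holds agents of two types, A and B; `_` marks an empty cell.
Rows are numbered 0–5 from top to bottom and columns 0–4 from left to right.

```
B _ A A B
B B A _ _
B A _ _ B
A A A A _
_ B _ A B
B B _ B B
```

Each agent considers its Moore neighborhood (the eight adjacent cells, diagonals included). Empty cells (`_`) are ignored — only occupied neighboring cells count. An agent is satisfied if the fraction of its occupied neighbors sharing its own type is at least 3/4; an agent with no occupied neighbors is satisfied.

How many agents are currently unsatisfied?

(0,0)B 2/2 satisfied
(0,2)A 2/3 not
(0,3)A 2/3 not
(0,4)B 0/1 not
(1,0)B 3/4 satisfied
(1,1)B 3/6 not
(1,2)A 3/4 satisfied
(2,0)B 2/5 not
(2,1)A 4/7 not
(2,4)B 0/1 not
(3,0)A 2/4 not
(3,1)A 3/5 not
(3,2)A 4/5 satisfied
(3,3)A 2/4 not
(4,1)B 2/5 not
(4,3)A 2/5 not
(4,4)B 2/4 not
(5,0)B 2/2 satisfied
(5,1)B 2/2 satisfied
(5,3)B 2/3 not
(5,4)B 2/3 not
Unsatisfied: (0,2), (0,3), (0,4), (1,1), (2,0), (2,1), (2,4), (3,0), (3,1), (3,3), (4,1), (4,3), (4,4), (5,3), (5,4) — 15 in total.

15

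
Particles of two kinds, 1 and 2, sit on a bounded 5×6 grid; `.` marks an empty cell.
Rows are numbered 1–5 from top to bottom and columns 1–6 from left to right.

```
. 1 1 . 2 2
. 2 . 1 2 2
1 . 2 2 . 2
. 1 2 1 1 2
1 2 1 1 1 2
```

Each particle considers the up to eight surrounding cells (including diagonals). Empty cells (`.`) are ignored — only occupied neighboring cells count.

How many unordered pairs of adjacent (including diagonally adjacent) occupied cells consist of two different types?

Scan each occupied cell's neighbors to the right and below (and the two forward diagonals) so each pair is counted once.
Row 1: 1(1,2)–1(1,3)= 1(1,2)–2(2,2)≠ 1(1,3)–1(2,4)= 1(1,3)–2(2,2)≠ 2(1,5)–2(1,6)= 2(1,5)–2(2,5)= 2(1,5)–2(2,6)= 2(1,5)–1(2,4)≠ 2(1,6)–2(2,6)= 2(1,6)–2(2,5)=  → 3/10 unlike.
Row 2: 2(2,2)–2(3,3)= 2(2,2)–1(3,1)≠ 1(2,4)–2(2,5)≠ 1(2,4)–2(3,4)≠ 1(2,4)–2(3,3)≠ 2(2,5)–2(2,6)= 2(2,5)–2(3,6)= 2(2,5)–2(3,4)= 2(2,6)–2(3,6)=  → 4/9 unlike.
Row 3: 1(3,1)–1(4,2)= 2(3,3)–2(3,4)= 2(3,3)–2(4,3)= 2(3,3)–1(4,4)≠ 2(3,3)–1(4,2)≠ 2(3,4)–1(4,4)≠ 2(3,4)–1(4,5)≠ 2(3,4)–2(4,3)= 2(3,6)–2(4,6)= 2(3,6)–1(4,5)≠  → 5/10 unlike.
Row 4: 1(4,2)–2(4,3)≠ 1(4,2)–2(5,2)≠ 1(4,2)–1(5,3)= 1(4,2)–1(5,1)= 2(4,3)–1(4,4)≠ 2(4,3)–1(5,3)≠ 2(4,3)–1(5,4)≠ 2(4,3)–2(5,2)= 1(4,4)–1(4,5)= 1(4,4)–1(5,4)= 1(4,4)–1(5,5)= 1(4,4)–1(5,3)= 1(4,5)–2(4,6)≠ 1(4,5)–1(5,5)= 1(4,5)–2(5,6)≠ 1(4,5)–1(5,4)= 2(4,6)–2(5,6)= 2(4,6)–1(5,5)≠  → 8/18 unlike.
Row 5: 1(5,1)–2(5,2)≠ 2(5,2)–1(5,3)≠ 1(5,3)–1(5,4)= 1(5,4)–1(5,5)= 1(5,5)–2(5,6)≠  → 3/5 unlike.
Total adjacent occupied pairs: 52; unlike-type pairs: 23.

23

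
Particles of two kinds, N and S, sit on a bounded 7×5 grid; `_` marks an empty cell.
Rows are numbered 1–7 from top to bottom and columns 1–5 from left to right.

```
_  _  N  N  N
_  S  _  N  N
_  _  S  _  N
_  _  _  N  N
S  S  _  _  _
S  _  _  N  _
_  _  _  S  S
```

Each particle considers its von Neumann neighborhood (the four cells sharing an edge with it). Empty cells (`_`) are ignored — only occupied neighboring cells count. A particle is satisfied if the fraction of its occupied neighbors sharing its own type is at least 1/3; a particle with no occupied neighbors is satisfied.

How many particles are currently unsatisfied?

(1,3)N 1/1 ok
(1,4)N 3/3 ok
(1,5)N 2/2 ok
(2,2)S 0/0 ok
(2,4)N 2/2 ok
(2,5)N 3/3 ok
(3,3)S 0/0 ok
(3,5)N 2/2 ok
(4,4)N 1/1 ok
(4,5)N 2/2 ok
(5,1)S 2/2 ok
(5,2)S 1/1 ok
(6,1)S 1/1 ok
(6,4)N 0/1 unhappy
(7,4)S 1/2 ok
(7,5)S 1/1 ok
Unsatisfied: (6,4) — 1 in total.

1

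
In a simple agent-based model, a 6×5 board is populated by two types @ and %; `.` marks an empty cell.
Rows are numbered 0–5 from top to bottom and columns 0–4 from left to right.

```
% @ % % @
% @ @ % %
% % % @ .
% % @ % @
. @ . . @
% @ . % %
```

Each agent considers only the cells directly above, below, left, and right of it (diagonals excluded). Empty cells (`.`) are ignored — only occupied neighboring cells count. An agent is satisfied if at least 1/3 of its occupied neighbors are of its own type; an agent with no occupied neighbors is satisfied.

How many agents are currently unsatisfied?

Row 0: (0,0)% 1/2 ok · (0,1)@ 1/3 ok · (0,2)% 1/3 ok · (0,3)% 2/3 ok · (0,4)@ 0/2 unhappy
Row 1: (1,0)% 2/3 ok · (1,1)@ 2/4 ok · (1,2)@ 1/4 unhappy · (1,3)% 2/4 ok · (1,4)% 1/2 ok
Row 2: (2,0)% 3/3 ok · (2,1)% 3/4 ok · (2,2)% 1/4 unhappy · (2,3)@ 0/3 unhappy
Row 3: (3,0)% 2/2 ok · (3,1)% 2/4 ok · (3,2)@ 0/3 unhappy · (3,3)% 0/3 unhappy · (3,4)@ 1/2 ok
Row 4: (4,1)@ 1/2 ok · (4,4)@ 1/2 ok
Row 5: (5,0)% 0/1 unhappy · (5,1)@ 1/2 ok · (5,3)% 1/1 ok · (5,4)% 1/2 ok
Unsatisfied: (0,4), (1,2), (2,2), (2,3), (3,2), (3,3), (5,0) — 7 in total.

7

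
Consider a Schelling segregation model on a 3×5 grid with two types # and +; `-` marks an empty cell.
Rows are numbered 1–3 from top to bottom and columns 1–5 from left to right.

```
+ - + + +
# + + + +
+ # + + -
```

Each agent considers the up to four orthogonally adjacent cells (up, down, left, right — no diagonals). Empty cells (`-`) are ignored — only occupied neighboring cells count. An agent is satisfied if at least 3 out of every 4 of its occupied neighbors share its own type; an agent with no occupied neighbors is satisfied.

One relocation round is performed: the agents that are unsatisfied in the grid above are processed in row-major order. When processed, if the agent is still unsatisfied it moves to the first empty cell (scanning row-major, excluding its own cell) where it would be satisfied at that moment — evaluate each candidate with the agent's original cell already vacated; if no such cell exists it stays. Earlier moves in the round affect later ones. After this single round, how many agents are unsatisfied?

4

Initially unsatisfied (in order): (1,1), (2,1), (2,2), (3,1), (3,2), (3,3).
  (1,1) → (1,2).
  (2,1): no empty cell satisfies it; stays.
  (2,2) → (3,5).
  (3,1): no empty cell satisfies it; stays.
  (3,2): no empty cell satisfies it; stays.
  (3,3): no empty cell satisfies it; stays.
Resulting grid:
- + + + +
# - + + +
+ # + + +
Unsatisfied now: (2,1), (3,1), (3,2), (3,3).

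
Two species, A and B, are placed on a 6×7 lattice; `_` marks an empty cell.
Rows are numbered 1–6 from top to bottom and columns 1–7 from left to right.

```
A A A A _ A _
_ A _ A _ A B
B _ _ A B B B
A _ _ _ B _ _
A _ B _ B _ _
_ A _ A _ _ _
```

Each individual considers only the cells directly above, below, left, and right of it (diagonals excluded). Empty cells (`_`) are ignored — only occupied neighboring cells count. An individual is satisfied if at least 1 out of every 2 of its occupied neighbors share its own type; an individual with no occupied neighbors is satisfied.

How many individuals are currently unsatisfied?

(1,1)A 1/1 ok
(1,2)A 3/3 ok
(1,3)A 2/2 ok
(1,4)A 2/2 ok
(1,6)A 1/1 ok
(2,2)A 1/1 ok
(2,4)A 2/2 ok
(2,6)A 1/3 unhappy
(2,7)B 1/2 ok
(3,1)B 0/1 unhappy
(3,4)A 1/2 ok
(3,5)B 2/3 ok
(3,6)B 2/3 ok
(3,7)B 2/2 ok
(4,1)A 1/2 ok
(4,5)B 2/2 ok
(5,1)A 1/1 ok
(5,3)B 0/0 ok
(5,5)B 1/1 ok
(6,2)A 0/0 ok
(6,4)A 0/0 ok
Unsatisfied: (2,6), (3,1) — 2 in total.

2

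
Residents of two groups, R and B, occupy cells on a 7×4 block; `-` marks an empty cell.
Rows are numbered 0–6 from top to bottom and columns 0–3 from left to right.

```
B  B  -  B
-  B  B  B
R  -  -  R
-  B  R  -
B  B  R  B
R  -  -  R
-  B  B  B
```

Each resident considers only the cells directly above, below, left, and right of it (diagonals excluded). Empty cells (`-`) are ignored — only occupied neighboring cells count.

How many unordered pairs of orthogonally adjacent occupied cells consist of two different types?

7

Scan each occupied cell's neighbors to the right and below so each pair is counted once.
Row 0: B(0,0)–B(0,1)= B(0,1)–B(1,1)= B(0,3)–B(1,3)=  → 0/3 unlike.
Row 1: B(1,1)–B(1,2)= B(1,2)–B(1,3)= B(1,3)–R(2,3)≠  → 1/3 unlike.
Row 3: B(3,1)–R(3,2)≠ B(3,1)–B(4,1)= R(3,2)–R(4,2)=  → 1/3 unlike.
Row 4: B(4,0)–B(4,1)= B(4,0)–R(5,0)≠ B(4,1)–R(4,2)≠ R(4,2)–B(4,3)≠ B(4,3)–R(5,3)≠  → 4/5 unlike.
Row 5: R(5,3)–B(6,3)≠  → 1/1 unlike.
Row 6: B(6,1)–B(6,2)= B(6,2)–B(6,3)=  → 0/2 unlike.
Total adjacent occupied pairs: 17; unlike-type pairs: 7.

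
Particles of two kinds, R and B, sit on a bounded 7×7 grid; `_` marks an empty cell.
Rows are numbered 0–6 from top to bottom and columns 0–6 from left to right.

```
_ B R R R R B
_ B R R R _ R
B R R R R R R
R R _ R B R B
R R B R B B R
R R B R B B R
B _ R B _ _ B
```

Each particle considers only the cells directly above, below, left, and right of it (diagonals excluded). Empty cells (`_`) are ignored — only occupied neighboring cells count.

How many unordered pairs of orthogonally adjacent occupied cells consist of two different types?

Scan each occupied cell's neighbors to the right and below so each pair is counted once.
From row 0: 3 unlike of 10 pairs (running 3/10).
From row 1: 2 unlike of 8 pairs (running 5/18).
From row 2: 4 unlike of 12 pairs (running 9/30).
From row 3: 5 unlike of 10 pairs (running 14/40).
From row 4: 4 unlike of 13 pairs (running 18/53).
From row 5: 8 unlike of 10 pairs (running 26/63).
From row 6: 1 unlike of 1 pairs (running 27/64).
Total adjacent occupied pairs: 64; unlike-type pairs: 27.

27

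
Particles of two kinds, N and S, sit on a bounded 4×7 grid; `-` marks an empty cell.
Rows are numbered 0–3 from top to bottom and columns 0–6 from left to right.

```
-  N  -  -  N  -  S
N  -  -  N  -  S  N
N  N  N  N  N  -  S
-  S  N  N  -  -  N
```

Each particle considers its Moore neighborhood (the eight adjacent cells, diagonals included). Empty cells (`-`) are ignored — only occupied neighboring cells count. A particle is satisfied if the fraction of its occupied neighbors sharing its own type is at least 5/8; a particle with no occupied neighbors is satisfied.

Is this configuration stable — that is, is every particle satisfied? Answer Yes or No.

No

(0,1)N 1/1 ✓
(0,4)N 1/2 ✗
(0,6)S 1/2 ✗
(1,0)N 3/3 ✓
(1,3)N 4/4 ✓
(1,5)S 2/5 ✗
(1,6)N 0/3 ✗
(2,0)N 2/3 ✓
(2,1)N 4/5 ✓
(2,2)N 5/6 ✓
(2,3)N 5/5 ✓
(2,4)N 3/4 ✓
(2,6)S 1/3 ✗
(3,1)S 0/4 ✗
(3,2)N 4/5 ✓
(3,3)N 4/4 ✓
(3,6)N 0/1 ✗
For instance (0,4) has only 1/2 same-type neighbors, below 5/8.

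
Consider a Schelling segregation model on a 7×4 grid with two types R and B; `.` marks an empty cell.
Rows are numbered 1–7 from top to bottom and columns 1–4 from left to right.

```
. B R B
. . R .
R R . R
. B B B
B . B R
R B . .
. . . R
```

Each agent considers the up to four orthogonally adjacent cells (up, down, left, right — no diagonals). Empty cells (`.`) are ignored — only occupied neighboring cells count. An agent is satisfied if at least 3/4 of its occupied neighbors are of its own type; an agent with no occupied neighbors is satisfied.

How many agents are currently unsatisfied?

12

(1,2)B 0/1 unhappy
(1,3)R 1/3 unhappy
(1,4)B 0/1 unhappy
(2,3)R 1/1 ok
(3,1)R 1/1 ok
(3,2)R 1/2 unhappy
(3,4)R 0/1 unhappy
(4,2)B 1/2 unhappy
(4,3)B 3/3 ok
(4,4)B 1/3 unhappy
(5,1)B 0/1 unhappy
(5,3)B 1/2 unhappy
(5,4)R 0/2 unhappy
(6,1)R 0/2 unhappy
(6,2)B 0/1 unhappy
(7,4)R 0/0 ok
Unsatisfied: (1,2), (1,3), (1,4), (3,2), (3,4), (4,2), (4,4), (5,1), (5,3), (5,4), (6,1), (6,2) — 12 in total.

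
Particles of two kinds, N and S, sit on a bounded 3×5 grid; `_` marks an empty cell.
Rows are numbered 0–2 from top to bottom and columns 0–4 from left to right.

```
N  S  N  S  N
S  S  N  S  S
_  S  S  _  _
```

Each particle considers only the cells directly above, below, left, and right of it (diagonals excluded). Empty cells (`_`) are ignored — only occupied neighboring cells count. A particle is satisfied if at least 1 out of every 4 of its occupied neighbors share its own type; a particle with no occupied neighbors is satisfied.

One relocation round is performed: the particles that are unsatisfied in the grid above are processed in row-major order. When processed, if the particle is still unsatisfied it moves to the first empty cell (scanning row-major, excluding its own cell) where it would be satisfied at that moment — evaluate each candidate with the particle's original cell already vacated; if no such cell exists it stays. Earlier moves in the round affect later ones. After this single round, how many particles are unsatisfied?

Initially unsatisfied (in order): (0,0), (0,4).
  (0,0): no empty cell satisfies it; stays.
  (0,4): no empty cell satisfies it; stays.
Resulting grid:
N S N S N
S S N S S
_ S S _ _
Unsatisfied now: (0,0), (0,4).

2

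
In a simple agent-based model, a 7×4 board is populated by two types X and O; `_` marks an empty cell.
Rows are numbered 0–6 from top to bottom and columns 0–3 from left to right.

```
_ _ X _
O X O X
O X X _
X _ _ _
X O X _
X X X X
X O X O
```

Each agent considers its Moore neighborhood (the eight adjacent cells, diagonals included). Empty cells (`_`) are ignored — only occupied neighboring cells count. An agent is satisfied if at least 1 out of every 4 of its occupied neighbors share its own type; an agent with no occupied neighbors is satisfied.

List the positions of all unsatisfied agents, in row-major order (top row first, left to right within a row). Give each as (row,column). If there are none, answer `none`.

(0,2)X 2/3 ✓
(1,0)O 1/3 ✓
(1,1)X 3/6 ✓
(1,2)O 0/5 ✗
(1,3)X 2/3 ✓
(2,0)O 1/4 ✓
(2,1)X 3/6 ✓
(2,2)X 3/4 ✓
(3,0)X 2/4 ✓
(4,0)X 3/4 ✓
(4,1)O 0/6 ✗
(4,2)X 3/4 ✓
(5,0)X 3/5 ✓
(5,1)X 6/8 ✓
(5,2)X 4/7 ✓
(5,3)X 3/4 ✓
(6,0)X 2/3 ✓
(6,1)O 0/5 ✗
(6,2)X 3/5 ✓
(6,3)O 0/3 ✗

(1,2), (4,1), (6,1), (6,3)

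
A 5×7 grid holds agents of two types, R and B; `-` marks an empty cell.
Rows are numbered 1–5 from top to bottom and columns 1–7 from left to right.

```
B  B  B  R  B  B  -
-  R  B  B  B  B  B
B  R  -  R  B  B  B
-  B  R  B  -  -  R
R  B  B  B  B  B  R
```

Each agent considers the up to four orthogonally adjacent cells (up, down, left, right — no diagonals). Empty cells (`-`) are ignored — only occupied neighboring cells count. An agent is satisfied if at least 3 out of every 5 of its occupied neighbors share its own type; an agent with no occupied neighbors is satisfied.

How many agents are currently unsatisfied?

13

Row 1: (1,1)B 1/1 ok · (1,2)B 2/3 ok · (1,3)B 2/3 ok · (1,4)R 0/3 unhappy · (1,5)B 2/3 ok · (1,6)B 2/2 ok
Row 2: (2,2)R 1/3 unhappy · (2,3)B 2/3 ok · (2,4)B 2/4 unhappy · (2,5)B 4/4 ok · (2,6)B 4/4 ok · (2,7)B 2/2 ok
Row 3: (3,1)B 0/1 unhappy · (3,2)R 1/3 unhappy · (3,4)R 0/3 unhappy · (3,5)B 2/3 ok · (3,6)B 3/3 ok · (3,7)B 2/3 ok
Row 4: (4,2)B 1/3 unhappy · (4,3)R 0/3 unhappy · (4,4)B 1/3 unhappy · (4,7)R 1/2 unhappy
Row 5: (5,1)R 0/1 unhappy · (5,2)B 2/3 ok · (5,3)B 2/3 ok · (5,4)B 3/3 ok · (5,5)B 2/2 ok · (5,6)B 1/2 unhappy · (5,7)R 1/2 unhappy
Unsatisfied: (1,4), (2,2), (2,4), (3,1), (3,2), (3,4), (4,2), (4,3), (4,4), (4,7), (5,1), (5,6), (5,7) — 13 in total.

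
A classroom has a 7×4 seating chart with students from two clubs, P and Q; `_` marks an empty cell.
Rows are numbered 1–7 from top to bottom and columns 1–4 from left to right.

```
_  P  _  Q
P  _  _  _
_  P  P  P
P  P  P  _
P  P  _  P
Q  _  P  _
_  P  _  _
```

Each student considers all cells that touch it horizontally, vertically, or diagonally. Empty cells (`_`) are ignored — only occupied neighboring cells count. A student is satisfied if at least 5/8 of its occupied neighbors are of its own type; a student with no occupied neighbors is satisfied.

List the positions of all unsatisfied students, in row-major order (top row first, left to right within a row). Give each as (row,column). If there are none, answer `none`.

Row 1: (1,2)P 1/1 ok · (1,4)Q 0/0 ok
Row 2: (2,1)P 2/2 ok
Row 3: (3,2)P 5/5 ok · (3,3)P 4/4 ok · (3,4)P 2/2 ok
Row 4: (4,1)P 4/4 ok · (4,2)P 6/6 ok · (4,3)P 6/6 ok
Row 5: (5,1)P 3/4 ok · (5,2)P 5/6 ok · (5,4)P 2/2 ok
Row 6: (6,1)Q 0/3 unhappy · (6,3)P 3/3 ok
Row 7: (7,2)P 1/2 unhappy

(6,1), (7,2)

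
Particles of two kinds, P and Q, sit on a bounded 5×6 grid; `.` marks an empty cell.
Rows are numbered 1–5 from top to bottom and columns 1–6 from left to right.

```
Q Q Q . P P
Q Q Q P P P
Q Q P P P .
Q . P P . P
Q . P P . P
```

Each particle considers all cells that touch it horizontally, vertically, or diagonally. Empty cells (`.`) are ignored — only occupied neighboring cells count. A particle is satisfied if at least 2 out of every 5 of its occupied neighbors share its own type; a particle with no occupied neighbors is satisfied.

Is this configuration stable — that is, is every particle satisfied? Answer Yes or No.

Yes

(1,1)Q 3/3 ok
(1,2)Q 5/5 ok
(1,3)Q 3/4 ok
(1,5)P 4/4 ok
(1,6)P 3/3 ok
(2,1)Q 5/5 ok
(2,2)Q 7/8 ok
(2,3)Q 4/7 ok
(2,4)P 5/7 ok
(2,5)P 6/6 ok
(2,6)P 4/4 ok
(3,1)Q 4/4 ok
(3,2)Q 5/7 ok
(3,3)P 4/7 ok
(3,4)P 6/7 ok
(3,5)P 6/6 ok
(4,1)Q 3/3 ok
(4,3)P 5/6 ok
(4,4)P 6/6 ok
(4,6)P 2/2 ok
(5,1)Q 1/1 ok
(5,3)P 3/3 ok
(5,4)P 3/3 ok
(5,6)P 1/1 ok
All meet the threshold, so the configuration is stable.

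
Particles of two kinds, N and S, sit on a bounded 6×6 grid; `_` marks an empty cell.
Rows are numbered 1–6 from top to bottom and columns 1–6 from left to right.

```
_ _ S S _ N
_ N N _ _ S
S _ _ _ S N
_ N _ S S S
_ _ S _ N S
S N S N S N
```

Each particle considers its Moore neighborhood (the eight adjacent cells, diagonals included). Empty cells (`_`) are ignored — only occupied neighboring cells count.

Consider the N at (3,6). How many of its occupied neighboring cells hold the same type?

0

Occupied neighbors of (3,6): (2,6)=S, (3,5)=S, (4,5)=S, (4,6)=S.
Same type (N): 0 of 4.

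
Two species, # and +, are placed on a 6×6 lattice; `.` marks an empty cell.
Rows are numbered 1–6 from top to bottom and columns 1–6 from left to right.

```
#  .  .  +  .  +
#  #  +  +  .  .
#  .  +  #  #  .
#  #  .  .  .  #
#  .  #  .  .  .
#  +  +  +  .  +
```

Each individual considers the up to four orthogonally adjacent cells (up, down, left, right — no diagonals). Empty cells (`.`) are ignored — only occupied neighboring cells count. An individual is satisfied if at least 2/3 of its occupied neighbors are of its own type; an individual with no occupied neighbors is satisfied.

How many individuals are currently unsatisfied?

Row 1: (1,1)# 1/1 satisfied · (1,4)+ 1/1 satisfied · (1,6)+ 0/0 satisfied
Row 2: (2,1)# 3/3 satisfied · (2,2)# 1/2 not · (2,3)+ 2/3 satisfied · (2,4)+ 2/3 satisfied
Row 3: (3,1)# 2/2 satisfied · (3,3)+ 1/2 not · (3,4)# 1/3 not · (3,5)# 1/1 satisfied
Row 4: (4,1)# 3/3 satisfied · (4,2)# 1/1 satisfied · (4,6)# 0/0 satisfied
Row 5: (5,1)# 2/2 satisfied · (5,3)# 0/1 not
Row 6: (6,1)# 1/2 not · (6,2)+ 1/2 not · (6,3)+ 2/3 satisfied · (6,4)+ 1/1 satisfied · (6,6)+ 0/0 satisfied
Unsatisfied: (2,2), (3,3), (3,4), (5,3), (6,1), (6,2) — 6 in total.

6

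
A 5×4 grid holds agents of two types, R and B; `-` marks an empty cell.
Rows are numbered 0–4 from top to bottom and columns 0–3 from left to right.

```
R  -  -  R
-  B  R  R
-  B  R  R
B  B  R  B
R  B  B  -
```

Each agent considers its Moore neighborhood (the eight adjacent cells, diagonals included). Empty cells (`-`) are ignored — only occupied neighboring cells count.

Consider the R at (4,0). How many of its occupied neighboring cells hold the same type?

0

Occupied neighbors of (4,0): (3,0)=B, (3,1)=B, (4,1)=B.
Same type (R): 0 of 3.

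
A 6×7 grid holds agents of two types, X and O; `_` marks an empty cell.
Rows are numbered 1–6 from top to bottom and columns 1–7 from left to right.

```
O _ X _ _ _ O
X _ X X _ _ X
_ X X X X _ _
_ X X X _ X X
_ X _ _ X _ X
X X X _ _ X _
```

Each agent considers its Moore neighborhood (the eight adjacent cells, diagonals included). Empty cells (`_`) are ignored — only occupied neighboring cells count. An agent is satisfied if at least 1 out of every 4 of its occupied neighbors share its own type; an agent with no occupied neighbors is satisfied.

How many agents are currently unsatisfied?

3

(1,1)O 0/1 ✗
(1,3)X 2/2 ✓
(1,7)O 0/1 ✗
(2,1)X 1/2 ✓
(2,3)X 5/5 ✓
(2,4)X 5/5 ✓
(2,7)X 0/1 ✗
(3,2)X 5/5 ✓
(3,3)X 7/7 ✓
(3,4)X 6/6 ✓
(3,5)X 4/4 ✓
(4,2)X 4/4 ✓
(4,3)X 6/6 ✓
(4,4)X 5/5 ✓
(4,6)X 4/4 ✓
(4,7)X 2/2 ✓
(5,2)X 5/5 ✓
(5,5)X 3/3 ✓
(5,7)X 3/3 ✓
(6,1)X 2/2 ✓
(6,2)X 3/3 ✓
(6,3)X 2/2 ✓
(6,6)X 2/2 ✓
Unsatisfied: (1,1), (1,7), (2,7) — 3 in total.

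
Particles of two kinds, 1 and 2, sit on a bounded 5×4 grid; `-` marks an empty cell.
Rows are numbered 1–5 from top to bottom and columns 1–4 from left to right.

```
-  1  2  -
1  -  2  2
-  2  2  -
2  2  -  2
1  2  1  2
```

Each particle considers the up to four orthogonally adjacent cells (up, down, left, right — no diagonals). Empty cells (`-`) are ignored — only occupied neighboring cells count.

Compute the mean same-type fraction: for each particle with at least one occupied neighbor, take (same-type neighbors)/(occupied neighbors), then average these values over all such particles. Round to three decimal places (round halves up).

0.603

(1,2)1 0/1
(1,3)2 1/2
(2,1)1 — no occupied neighbors
(2,3)2 3/3
(2,4)2 1/1
(3,2)2 2/2
(3,3)2 2/2
(4,1)2 1/2
(4,2)2 3/3
(4,4)2 1/1
(5,1)1 0/2
(5,2)2 1/3
(5,3)1 0/2
(5,4)2 1/2
Sum over 13 particles: 0/1 + 1/2 + 3/3 + 1/1 + 2/2 + 2/2 + 1/2 + 3/3 + 1/1 + 0/2 + 1/3 + 0/2 + 1/2 = 47/6; mean = 47/6 ÷ 13 = 47/78 = 0.602564… → 0.603.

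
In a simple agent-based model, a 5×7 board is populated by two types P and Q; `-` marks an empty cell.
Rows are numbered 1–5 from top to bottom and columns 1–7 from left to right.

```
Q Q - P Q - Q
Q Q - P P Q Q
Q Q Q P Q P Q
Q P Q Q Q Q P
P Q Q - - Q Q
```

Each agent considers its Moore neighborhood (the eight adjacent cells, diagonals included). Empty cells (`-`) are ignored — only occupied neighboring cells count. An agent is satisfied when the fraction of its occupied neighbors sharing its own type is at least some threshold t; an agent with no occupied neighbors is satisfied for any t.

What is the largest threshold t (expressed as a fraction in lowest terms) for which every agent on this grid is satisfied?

1/8

(1,1)Q 3/3
(1,2)Q 3/3
(1,4)P 2/3
(1,5)Q 1/4
(1,7)Q 2/2
(2,1)Q 5/5
(2,2)Q 6/6
(2,4)P 3/6
(2,5)P 4/7
(2,6)Q 5/7
(2,7)Q 3/4
(3,1)Q 4/5
(3,2)Q 6/7
(3,3)Q 4/7
(3,4)P 2/7
(3,5)Q 4/8
(3,6)P 2/8
(3,7)Q 3/5
(4,1)Q 3/5
(4,2)P 1/8
(4,3)Q 5/7
(4,4)Q 5/6
(4,5)Q 4/6
(4,6)Q 5/7
(4,7)P 1/5
(5,1)P 1/3
(5,2)Q 3/5
(5,3)Q 3/4
(5,6)Q 3/4
(5,7)Q 2/3
The smallest same-type fraction is 1/8 at (4,2), which reduces to 1/8. Any threshold above that leaves this agent unsatisfied.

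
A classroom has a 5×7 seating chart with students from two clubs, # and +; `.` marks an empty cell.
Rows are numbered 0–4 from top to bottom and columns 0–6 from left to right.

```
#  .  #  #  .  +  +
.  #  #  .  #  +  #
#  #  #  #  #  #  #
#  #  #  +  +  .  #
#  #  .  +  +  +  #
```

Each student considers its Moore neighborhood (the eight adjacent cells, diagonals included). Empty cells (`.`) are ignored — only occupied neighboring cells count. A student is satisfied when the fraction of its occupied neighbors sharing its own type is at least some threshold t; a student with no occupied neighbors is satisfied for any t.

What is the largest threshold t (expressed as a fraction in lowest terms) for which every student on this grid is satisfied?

(0,0)# 1/1
(0,2)# 3/3
(0,3)# 3/3
(0,5)+ 2/4
(0,6)+ 2/3
(1,1)# 6/6
(1,2)# 6/6
(1,4)# 4/6
(1,5)+ 2/7
(1,6)# 2/5
(2,0)# 4/4
(2,1)# 7/7
(2,2)# 6/7
(2,3)# 5/7
(2,4)# 3/6
(2,5)# 5/7
(2,6)# 3/4
(3,0)# 5/5
(3,1)# 7/7
(3,2)# 5/7
(3,3)+ 3/7
(3,4)+ 4/7
(3,6)# 3/4
(4,0)# 3/3
(4,1)# 4/4
(4,3)+ 3/4
(4,4)+ 4/4
(4,5)+ 2/4
(4,6)# 1/2
The smallest same-type fraction is 2/7 at (1,5), which reduces to 2/7. Any threshold above that leaves this student unsatisfied.

2/7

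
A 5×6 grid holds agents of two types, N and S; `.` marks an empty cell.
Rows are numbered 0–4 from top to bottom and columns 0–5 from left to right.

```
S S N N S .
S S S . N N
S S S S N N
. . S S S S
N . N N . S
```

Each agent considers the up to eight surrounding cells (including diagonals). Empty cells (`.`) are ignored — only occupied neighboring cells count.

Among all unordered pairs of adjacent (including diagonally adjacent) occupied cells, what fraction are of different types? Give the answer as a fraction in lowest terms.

19/58

Scan each occupied cell's neighbors to the right and below (and the two forward diagonals) so each pair is counted once.
From row 0: 7 unlike of 15 pairs (running 7/15).
From row 1: 1 unlike of 16 pairs (running 8/31).
From row 2: 6 unlike of 16 pairs (running 14/47).
From row 3: 5 unlike of 10 pairs (running 19/57).
From row 4: 0 unlike of 1 pairs (running 19/58).
Total adjacent occupied pairs: 58; unlike-type pairs: 19.
19/58 is already in lowest terms.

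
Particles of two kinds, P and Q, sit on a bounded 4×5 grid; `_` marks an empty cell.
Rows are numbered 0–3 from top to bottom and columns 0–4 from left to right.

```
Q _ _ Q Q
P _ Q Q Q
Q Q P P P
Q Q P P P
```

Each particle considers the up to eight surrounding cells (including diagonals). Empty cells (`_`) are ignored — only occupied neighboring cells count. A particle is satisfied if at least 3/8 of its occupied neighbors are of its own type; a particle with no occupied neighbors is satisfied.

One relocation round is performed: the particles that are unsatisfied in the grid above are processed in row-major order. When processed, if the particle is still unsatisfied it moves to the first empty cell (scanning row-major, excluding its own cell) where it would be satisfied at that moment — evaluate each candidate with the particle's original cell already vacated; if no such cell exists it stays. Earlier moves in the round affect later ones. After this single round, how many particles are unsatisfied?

1

Initially unsatisfied (in order): (0,0), (1,0).
  (0,0) → (0,1).
  (1,0): no empty cell satisfies it; stays.
Resulting grid:
_ Q _ Q Q
P _ Q Q Q
Q Q P P P
Q Q P P P
Unsatisfied now: (1,0).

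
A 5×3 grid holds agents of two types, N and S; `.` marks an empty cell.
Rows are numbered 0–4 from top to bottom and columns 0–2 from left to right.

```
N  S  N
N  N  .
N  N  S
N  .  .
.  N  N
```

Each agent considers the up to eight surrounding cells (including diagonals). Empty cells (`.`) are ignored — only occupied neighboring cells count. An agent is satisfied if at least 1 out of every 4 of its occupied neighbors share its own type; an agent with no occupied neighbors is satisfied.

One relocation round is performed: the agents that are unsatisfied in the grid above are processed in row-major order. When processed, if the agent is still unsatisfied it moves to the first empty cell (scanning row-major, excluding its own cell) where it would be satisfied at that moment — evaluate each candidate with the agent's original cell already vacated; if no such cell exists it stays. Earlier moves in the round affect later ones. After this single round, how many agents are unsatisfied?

Initially unsatisfied (in order): (0,1), (2,2).
  (0,1) → (1,2).
  (2,2): now satisfied by earlier moves; stays.
Resulting grid:
N . N
N N S
N N S
N . .
. N N
All satisfied now.

0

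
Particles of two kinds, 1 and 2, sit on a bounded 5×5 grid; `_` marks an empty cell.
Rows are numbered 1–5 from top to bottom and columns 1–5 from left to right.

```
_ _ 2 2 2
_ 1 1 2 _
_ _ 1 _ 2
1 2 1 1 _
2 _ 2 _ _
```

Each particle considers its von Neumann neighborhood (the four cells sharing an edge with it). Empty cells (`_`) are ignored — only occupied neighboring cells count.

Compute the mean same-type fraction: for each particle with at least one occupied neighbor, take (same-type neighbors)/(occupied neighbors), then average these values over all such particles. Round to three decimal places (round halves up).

Row 1: (1,3)2 1/2 · (1,4)2 3/3 · (1,5)2 1/1
Row 2: (2,2)1 1/1 · (2,3)1 2/4 · (2,4)2 1/2
Row 3: (3,3)1 2/2 · (3,5)2 — no occupied neighbors
Row 4: (4,1)1 0/2 · (4,2)2 0/2 · (4,3)1 2/4 · (4,4)1 1/1
Row 5: (5,1)2 0/1 · (5,3)2 0/1
Sum over 13 particles: 1/2 + 3/3 + 1/1 + 1/1 + 2/4 + 1/2 + 2/2 + 0/2 + 0/2 + 2/4 + 1/1 + 0/1 + 0/1 = 7; mean = 7 ÷ 13 = 7/13 = 0.538461… → 0.538.

0.538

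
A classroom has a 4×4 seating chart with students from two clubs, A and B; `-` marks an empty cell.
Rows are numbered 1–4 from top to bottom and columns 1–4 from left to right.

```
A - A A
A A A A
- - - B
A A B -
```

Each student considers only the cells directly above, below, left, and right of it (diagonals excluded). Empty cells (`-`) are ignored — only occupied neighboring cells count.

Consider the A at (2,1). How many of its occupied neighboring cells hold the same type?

Occupied neighbors of (2,1): (1,1)=A, (2,2)=A.
Same type (A): 2 of 2.

2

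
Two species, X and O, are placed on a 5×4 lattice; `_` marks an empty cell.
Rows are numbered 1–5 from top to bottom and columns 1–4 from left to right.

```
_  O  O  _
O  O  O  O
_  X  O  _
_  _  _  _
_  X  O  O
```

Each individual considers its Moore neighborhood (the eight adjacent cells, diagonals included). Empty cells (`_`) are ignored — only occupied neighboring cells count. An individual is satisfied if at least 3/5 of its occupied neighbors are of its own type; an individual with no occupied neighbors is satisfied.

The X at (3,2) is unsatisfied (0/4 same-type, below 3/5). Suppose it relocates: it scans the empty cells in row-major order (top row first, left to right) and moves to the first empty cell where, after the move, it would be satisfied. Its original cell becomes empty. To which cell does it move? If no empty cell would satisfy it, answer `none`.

Vacating (3,2). Empty cells in order:
  (1,1): 0/3 same-type → still unsatisfied.
  (1,4): 0/3 same-type → still unsatisfied.
  (3,1): 0/2 same-type → still unsatisfied.
  (3,4): 0/3 same-type → still unsatisfied.
  (4,1): 1/1 same-type → satisfied — stop here.

(4,1)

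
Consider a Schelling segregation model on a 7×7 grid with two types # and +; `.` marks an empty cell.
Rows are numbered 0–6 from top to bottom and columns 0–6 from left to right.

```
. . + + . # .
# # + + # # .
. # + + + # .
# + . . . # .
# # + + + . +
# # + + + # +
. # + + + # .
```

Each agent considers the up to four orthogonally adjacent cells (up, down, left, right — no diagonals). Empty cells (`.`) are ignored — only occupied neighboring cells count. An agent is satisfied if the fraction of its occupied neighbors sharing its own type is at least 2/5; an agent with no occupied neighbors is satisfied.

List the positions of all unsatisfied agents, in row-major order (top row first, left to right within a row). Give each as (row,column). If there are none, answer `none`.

Row 0: (0,2)+ 2/2 ✓ · (0,3)+ 2/2 ✓ · (0,5)# 1/1 ✓
Row 1: (1,0)# 1/1 ✓ · (1,1)# 2/3 ✓ · (1,2)+ 3/4 ✓ · (1,3)+ 3/4 ✓ · (1,4)# 1/3 ✗ · (1,5)# 3/3 ✓
Row 2: (2,1)# 1/3 ✗ · (2,2)+ 2/3 ✓ · (2,3)+ 3/3 ✓ · (2,4)+ 1/3 ✗ · (2,5)# 2/3 ✓
Row 3: (3,0)# 1/2 ✓ · (3,1)+ 0/3 ✗ · (3,5)# 1/1 ✓
Row 4: (4,0)# 3/3 ✓ · (4,1)# 2/4 ✓ · (4,2)+ 2/3 ✓ · (4,3)+ 3/3 ✓ · (4,4)+ 2/2 ✓ · (4,6)+ 1/1 ✓
Row 5: (5,0)# 2/2 ✓ · (5,1)# 3/4 ✓ · (5,2)+ 3/4 ✓ · (5,3)+ 4/4 ✓ · (5,4)+ 3/4 ✓ · (5,5)# 1/3 ✗ · (5,6)+ 1/2 ✓
Row 6: (6,1)# 1/2 ✓ · (6,2)+ 2/3 ✓ · (6,3)+ 3/3 ✓ · (6,4)+ 2/3 ✓ · (6,5)# 1/2 ✓

(1,4), (2,1), (2,4), (3,1), (5,5)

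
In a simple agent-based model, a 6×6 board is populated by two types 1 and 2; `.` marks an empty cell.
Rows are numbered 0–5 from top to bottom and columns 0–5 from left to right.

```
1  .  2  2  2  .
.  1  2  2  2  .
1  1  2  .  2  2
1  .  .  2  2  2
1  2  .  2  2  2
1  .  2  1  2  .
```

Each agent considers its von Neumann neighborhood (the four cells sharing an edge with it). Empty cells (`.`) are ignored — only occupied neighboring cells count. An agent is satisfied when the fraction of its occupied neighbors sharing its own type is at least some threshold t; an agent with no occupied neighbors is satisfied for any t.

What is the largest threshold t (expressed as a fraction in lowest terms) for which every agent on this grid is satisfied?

0/1

(0,0)1 — no occupied neighbors
(0,2)2 2/2
(0,3)2 3/3
(0,4)2 2/2
(1,1)1 1/2
(1,2)2 3/4
(1,3)2 3/3
(1,4)2 3/3
(2,0)1 2/2
(2,1)1 2/3
(2,2)2 1/2
(2,4)2 3/3
(2,5)2 2/2
(3,0)1 2/2
(3,3)2 2/2
(3,4)2 4/4
(3,5)2 3/3
(4,0)1 2/3
(4,1)2 0/1
(4,3)2 2/3
(4,4)2 4/4
(4,5)2 2/2
(5,0)1 1/1
(5,2)2 0/1
(5,3)1 0/3
(5,4)2 1/2
The smallest same-type fraction is 0/1 at (4,1), which reduces to 0/1. Any threshold above that leaves this agent unsatisfied.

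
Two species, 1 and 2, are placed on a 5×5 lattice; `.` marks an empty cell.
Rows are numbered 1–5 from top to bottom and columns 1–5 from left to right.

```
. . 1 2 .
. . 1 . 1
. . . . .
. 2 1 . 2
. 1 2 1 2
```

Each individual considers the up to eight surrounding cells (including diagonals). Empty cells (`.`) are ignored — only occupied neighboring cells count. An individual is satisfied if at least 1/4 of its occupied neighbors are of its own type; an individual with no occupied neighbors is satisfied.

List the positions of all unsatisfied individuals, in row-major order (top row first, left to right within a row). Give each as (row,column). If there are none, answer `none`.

(1,3)1 1/2 ok
(1,4)2 0/3 unhappy
(2,3)1 1/2 ok
(2,5)1 0/1 unhappy
(4,2)2 1/3 ok
(4,3)1 2/4 ok
(4,5)2 1/2 ok
(5,2)1 1/3 ok
(5,3)2 1/4 ok
(5,4)1 1/4 ok
(5,5)2 1/2 ok

(1,4), (2,5)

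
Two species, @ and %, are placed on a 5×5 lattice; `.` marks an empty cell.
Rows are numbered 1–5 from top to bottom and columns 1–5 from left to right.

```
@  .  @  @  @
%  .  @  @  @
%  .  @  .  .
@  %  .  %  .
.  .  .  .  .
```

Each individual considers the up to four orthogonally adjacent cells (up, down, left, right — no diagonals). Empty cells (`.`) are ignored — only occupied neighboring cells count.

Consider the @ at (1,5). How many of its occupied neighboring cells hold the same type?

2

Occupied neighbors of (1,5): (2,5)=@, (1,4)=@.
Same type (@): 2 of 2.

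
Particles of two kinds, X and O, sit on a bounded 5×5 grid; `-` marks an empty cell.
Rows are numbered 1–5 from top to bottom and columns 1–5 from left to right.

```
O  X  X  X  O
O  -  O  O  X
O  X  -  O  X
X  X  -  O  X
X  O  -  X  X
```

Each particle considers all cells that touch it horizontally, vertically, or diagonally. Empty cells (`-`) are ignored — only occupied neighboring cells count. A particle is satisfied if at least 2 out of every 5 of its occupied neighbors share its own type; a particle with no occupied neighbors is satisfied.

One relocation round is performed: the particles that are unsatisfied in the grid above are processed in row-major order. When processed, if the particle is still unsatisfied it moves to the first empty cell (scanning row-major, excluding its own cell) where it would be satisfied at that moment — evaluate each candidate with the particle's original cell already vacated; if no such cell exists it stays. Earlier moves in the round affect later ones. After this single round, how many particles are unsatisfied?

Initially unsatisfied (in order): (1,2), (1,5), (2,3), (3,1), (4,4), (5,2).
  (1,2) → (4,3).
  (1,5) → (1,2).
  (2,3): now satisfied by earlier moves; stays.
  (3,1) → (2,2).
  (4,4) → (3,1).
  (5,2) → (3,3).
Resulting grid:
O O X X -
O O O O X
O X O O X
X X X - X
X - - X X
Unsatisfied now: (1,3), (3,2).

2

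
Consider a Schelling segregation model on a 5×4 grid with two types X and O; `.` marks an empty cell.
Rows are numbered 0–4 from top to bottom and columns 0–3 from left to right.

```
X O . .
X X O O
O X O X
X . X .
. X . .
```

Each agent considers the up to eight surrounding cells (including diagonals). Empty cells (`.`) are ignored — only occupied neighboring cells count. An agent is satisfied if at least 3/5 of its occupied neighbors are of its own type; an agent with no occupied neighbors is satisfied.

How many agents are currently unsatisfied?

7

Row 0: (0,0)X 2/3 ok · (0,1)O 1/4 unhappy
Row 1: (1,0)X 3/5 ok · (1,1)X 3/7 unhappy · (1,2)O 3/6 unhappy · (1,3)O 2/3 ok
Row 2: (2,0)O 0/4 unhappy · (2,1)X 4/7 unhappy · (2,2)O 2/6 unhappy · (2,3)X 1/4 unhappy
Row 3: (3,0)X 2/3 ok · (3,2)X 3/4 ok
Row 4: (4,1)X 2/2 ok
Unsatisfied: (0,1), (1,1), (1,2), (2,0), (2,1), (2,2), (2,3) — 7 in total.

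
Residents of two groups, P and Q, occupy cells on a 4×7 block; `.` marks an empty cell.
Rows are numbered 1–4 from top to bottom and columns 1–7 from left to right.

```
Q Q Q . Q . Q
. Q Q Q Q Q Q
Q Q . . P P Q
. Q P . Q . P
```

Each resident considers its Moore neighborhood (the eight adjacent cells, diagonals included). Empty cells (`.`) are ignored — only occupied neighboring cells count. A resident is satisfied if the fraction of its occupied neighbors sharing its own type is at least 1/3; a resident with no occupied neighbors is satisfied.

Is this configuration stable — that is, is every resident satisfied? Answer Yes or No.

No

Row 1: (1,1)Q 2/2 satisfied · (1,2)Q 4/4 satisfied · (1,3)Q 4/4 satisfied · (1,5)Q 3/3 satisfied · (1,7)Q 2/2 satisfied
Row 2: (2,2)Q 6/6 satisfied · (2,3)Q 5/5 satisfied · (2,4)Q 4/5 satisfied · (2,5)Q 3/5 satisfied · (2,6)Q 5/7 satisfied · (2,7)Q 3/4 satisfied
Row 3: (3,1)Q 3/3 satisfied · (3,2)Q 4/5 satisfied · (3,5)P 1/5 not · (3,6)P 2/7 not · (3,7)Q 2/4 satisfied
Row 4: (4,2)Q 2/3 satisfied · (4,3)P 0/2 not · (4,5)Q 0/2 not · (4,7)P 1/2 satisfied
For instance (3,5) has only 1/5 same-type neighbors, below 1/3.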